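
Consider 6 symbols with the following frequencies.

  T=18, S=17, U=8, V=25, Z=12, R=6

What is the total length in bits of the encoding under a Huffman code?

212

Build the Huffman tree bottom-up:
R(6) + U(8) → 14
Z(12) + 14 → 26
S(17) + T(18) → 35
V(25) + 26 → 51
35 + 51 → 86
Total encoded bits = sum of merged weights = 14 + 26 + 35 + 51 + 86 = 212.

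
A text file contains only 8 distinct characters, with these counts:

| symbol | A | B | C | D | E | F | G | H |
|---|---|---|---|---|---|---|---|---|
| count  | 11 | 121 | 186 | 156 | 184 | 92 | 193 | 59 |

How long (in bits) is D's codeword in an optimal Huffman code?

Build the tree from the bottom:
combine A(11), H(59) → 70
combine 70, F(92) → 162
combine B(121), D(156) → 277
combine 162, E(184) → 346
combine C(186), G(193) → 379
combine 277, 346 → 623
combine 379, 623 → 1002
D sits 3 levels below the root, so its codeword is 3 bits.

3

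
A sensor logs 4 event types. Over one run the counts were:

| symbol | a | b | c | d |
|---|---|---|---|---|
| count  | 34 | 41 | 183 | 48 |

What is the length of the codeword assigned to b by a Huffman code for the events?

3

Huffman merges, smallest pair first:
merge a(34) and b(41): 75
merge d(48) and 75: 123
merge 123 and c(183): 306
b sits 3 levels below the root, so its codeword is 3 bits.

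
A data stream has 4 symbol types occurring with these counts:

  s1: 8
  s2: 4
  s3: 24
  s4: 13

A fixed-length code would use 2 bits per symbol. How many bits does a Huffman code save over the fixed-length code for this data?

12

Fixed-length: 2 bits × 49 symbols = 98 bits.
Huffman merges:
merge s2(4) and s1(8): 12
merge 12 and s4(13): 25
merge s3(24) and 25: 49
Huffman total = 12 + 25 + 49 = 86 bits.
Saving = 98 − 86 = 12 bits.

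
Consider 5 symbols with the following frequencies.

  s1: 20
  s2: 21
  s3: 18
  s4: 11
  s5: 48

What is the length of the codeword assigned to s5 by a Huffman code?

1

Huffman merges, smallest pair first:
merge s4(11) and s3(18): 29
merge s1(20) and s2(21): 41
merge 29 and 41: 70
merge s5(48) and 70: 118
s5 is merged only at the final step, so code length = 1.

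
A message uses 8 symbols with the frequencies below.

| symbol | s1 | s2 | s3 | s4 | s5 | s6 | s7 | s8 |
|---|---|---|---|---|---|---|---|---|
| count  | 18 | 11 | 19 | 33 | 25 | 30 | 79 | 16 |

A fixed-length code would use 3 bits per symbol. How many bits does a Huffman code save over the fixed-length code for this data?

52

Fixed-length: 3 bits × 231 symbols = 693 bits.
Huffman merges:
s2(11) + s8(16) → 27
s1(18) + s3(19) → 37
s5(25) + 27 → 52
s6(30) + s4(33) → 63
37 + 52 → 89
63 + s7(79) → 142
89 + 142 → 231
Huffman total = 27 + 37 + 52 + 63 + 89 + 142 + 231 = 641 bits.
Saving = 693 − 641 = 52 bits.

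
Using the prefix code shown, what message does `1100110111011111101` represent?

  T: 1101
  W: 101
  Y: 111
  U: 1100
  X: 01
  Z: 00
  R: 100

UTTYT

Read left to right; each codeword is recognised as soon as it completes (prefix code):
  1100→U | 1101→T | 1101→T | 111→Y | 1101→T
Decoded message: UTTYT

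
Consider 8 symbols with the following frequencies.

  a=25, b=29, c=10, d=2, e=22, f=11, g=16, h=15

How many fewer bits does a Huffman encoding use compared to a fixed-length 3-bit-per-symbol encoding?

Fixed-length: 3 bits × 130 symbols = 390 bits.
Huffman merges:
combine d(2), c(10) → 12
combine f(11), 12 → 23
combine h(15), g(16) → 31
combine e(22), 23 → 45
combine a(25), b(29) → 54
combine 31, 45 → 76
combine 54, 76 → 130
Huffman total = 12 + 23 + 31 + 45 + 54 + 76 + 130 = 371 bits.
Saving = 390 − 371 = 19 bits.

19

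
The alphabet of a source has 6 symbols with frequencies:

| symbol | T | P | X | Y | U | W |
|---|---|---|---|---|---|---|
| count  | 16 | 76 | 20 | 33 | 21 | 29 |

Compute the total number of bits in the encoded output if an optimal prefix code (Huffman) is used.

469

Build the Huffman tree bottom-up:
combine T(16), X(20) → 36
combine U(21), W(29) → 50
combine Y(33), 36 → 69
combine 50, 69 → 119
combine P(76), 119 → 195
The encoded length is the sum of every internal node's weight: 36 + 50 + 69 + 119 + 195 = 469 bits.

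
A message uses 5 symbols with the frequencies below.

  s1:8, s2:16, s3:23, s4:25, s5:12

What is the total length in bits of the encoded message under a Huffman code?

188

Merge the two smallest weights repeatedly:
merge s1(8) and s5(12): 20
merge s2(16) and 20: 36
merge s3(23) and s4(25): 48
merge 36 and 48: 84
The encoded length is the sum of every internal node's weight: 20 + 36 + 48 + 84 = 188 bits.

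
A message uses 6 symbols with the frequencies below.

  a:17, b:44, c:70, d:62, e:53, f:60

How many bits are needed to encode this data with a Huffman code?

Build the Huffman tree bottom-up:
merge a(17) and b(44): 61
merge e(53) and f(60): 113
merge 61 and d(62): 123
merge c(70) and 113: 183
merge 123 and 183: 306
Total encoded bits = sum of merged weights = 61 + 113 + 123 + 183 + 306 = 786.

786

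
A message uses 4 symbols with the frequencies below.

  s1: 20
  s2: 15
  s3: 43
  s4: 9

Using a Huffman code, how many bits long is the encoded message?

Merge the two smallest weights repeatedly:
combine s4(9), s2(15) → 24
combine s1(20), 24 → 44
combine s3(43), 44 → 87
Each symbol's bit-cost is frequency × depth; summing gives 155 bits (equivalently 24 + 44 + 87).

155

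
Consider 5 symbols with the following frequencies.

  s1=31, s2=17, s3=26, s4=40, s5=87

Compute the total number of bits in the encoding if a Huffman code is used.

429

Build the Huffman tree bottom-up:
combine s2(17), s3(26) → 43
combine s1(31), s4(40) → 71
combine 43, 71 → 114
combine s5(87), 114 → 201
Each symbol's bit-cost is frequency × depth; summing gives 429 bits (equivalently 43 + 71 + 114 + 201).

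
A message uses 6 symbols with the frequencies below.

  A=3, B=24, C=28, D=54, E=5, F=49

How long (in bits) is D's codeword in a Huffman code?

Build the tree from the bottom:
A(3) + E(5) → 8
8 + B(24) → 32
C(28) + 32 → 60
F(49) + D(54) → 103
60 + 103 → 163
D's leaf is at depth 2, giving a 2-bit codeword.

2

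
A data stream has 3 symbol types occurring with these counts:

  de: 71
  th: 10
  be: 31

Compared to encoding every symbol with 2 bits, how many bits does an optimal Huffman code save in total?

71

Fixed-length: 2 bits × 112 symbols = 224 bits.
Huffman merges:
th(10) + be(31) → 41
41 + de(71) → 112
Huffman total = 41 + 112 = 153 bits.
Saving = 224 − 153 = 71 bits.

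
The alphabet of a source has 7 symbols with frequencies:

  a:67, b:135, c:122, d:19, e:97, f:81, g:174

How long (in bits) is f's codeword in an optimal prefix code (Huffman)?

3

Repeatedly merge the two smallest:
merge d(19) and a(67): 86
merge f(81) and 86: 167
merge e(97) and c(122): 219
merge b(135) and 167: 302
merge g(174) and 219: 393
merge 302 and 393: 695
f's leaf is at depth 3, giving a 3-bit codeword.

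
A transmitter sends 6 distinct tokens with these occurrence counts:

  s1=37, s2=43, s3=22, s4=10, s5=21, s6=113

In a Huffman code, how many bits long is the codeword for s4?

4

Build the tree from the bottom:
merge s4(10) and s5(21): 31
merge s3(22) and 31: 53
merge s1(37) and s2(43): 80
merge 53 and 80: 133
merge s6(113) and 133: 246
The subtree containing s4 is merged 4 times, so code length = 4.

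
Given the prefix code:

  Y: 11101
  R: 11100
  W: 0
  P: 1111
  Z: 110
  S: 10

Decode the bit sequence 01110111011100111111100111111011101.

Read left to right; each codeword is recognised as soon as it completes (prefix code):
  0→W | 11101→Y | 110→Z | 11100→R | 1111→P | 11100→R | 1111→P | 110→Z | 11101→Y
Decoded message: WYZRPRPZY

WYZRPRPZY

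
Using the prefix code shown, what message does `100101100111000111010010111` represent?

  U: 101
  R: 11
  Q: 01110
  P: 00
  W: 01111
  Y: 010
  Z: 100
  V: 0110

Read left to right; each codeword is recognised as soon as it completes (prefix code):
  100→Z | 101→U | 100→Z | 11→R | 100→Z | 01110→Q | 100→Z | 101→U | 11→R
Decoded message: ZUZRZQZUR

ZUZRZQZUR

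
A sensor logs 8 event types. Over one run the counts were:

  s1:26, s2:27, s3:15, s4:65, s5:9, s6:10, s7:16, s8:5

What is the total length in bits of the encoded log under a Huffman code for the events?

Greedily combine the two least-frequent nodes:
merge s8(5) and s5(9): 14
merge s6(10) and 14: 24
merge s3(15) and s7(16): 31
merge 24 and s1(26): 50
merge s2(27) and 31: 58
merge 50 and 58: 108
merge s4(65) and 108: 173
Total encoded bits = sum of merged weights = 14 + 24 + 31 + 50 + 58 + 108 + 173 = 458.

458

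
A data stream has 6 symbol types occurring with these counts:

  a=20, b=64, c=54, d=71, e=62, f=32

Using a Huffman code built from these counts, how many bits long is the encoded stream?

Greedily combine the two least-frequent nodes:
combine a(20), f(32) → 52
combine 52, c(54) → 106
combine e(62), b(64) → 126
combine d(71), 106 → 177
combine 126, 177 → 303
Total encoded bits = sum of merged weights = 52 + 106 + 126 + 177 + 303 = 764.

764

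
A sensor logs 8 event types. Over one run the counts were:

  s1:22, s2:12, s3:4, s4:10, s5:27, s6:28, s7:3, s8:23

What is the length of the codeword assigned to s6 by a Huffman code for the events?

2

Huffman merges, smallest pair first:
combine s7(3), s3(4) → 7
combine 7, s4(10) → 17
combine s2(12), 17 → 29
combine s1(22), s8(23) → 45
combine s5(27), s6(28) → 55
combine 29, 45 → 74
combine 55, 74 → 129
The subtree containing s6 is merged 2 times, so code length = 2.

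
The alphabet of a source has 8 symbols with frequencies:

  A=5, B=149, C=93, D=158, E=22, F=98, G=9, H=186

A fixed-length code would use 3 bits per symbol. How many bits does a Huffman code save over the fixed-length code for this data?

314

Fixed-length: 3 bits × 720 symbols = 2160 bits.
Huffman merges:
merge A(5) and G(9): 14
merge 14 and E(22): 36
merge 36 and C(93): 129
merge F(98) and 129: 227
merge B(149) and D(158): 307
merge H(186) and 227: 413
merge 307 and 413: 720
Huffman total = 14 + 36 + 129 + 227 + 307 + 413 + 720 = 1846 bits.
Saving = 2160 − 1846 = 314 bits.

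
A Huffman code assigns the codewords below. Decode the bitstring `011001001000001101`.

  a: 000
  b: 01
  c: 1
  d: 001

bcddadcb

Read left to right; each codeword is recognised as soon as it completes (prefix code):
  01→b | 1→c | 001→d | 001→d | 000→a | 001→d | 1→c | 01→b
Decoded message: bcddadcb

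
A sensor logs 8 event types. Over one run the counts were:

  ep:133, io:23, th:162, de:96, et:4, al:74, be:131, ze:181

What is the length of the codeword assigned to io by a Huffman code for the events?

Build the tree from the bottom:
et(4) + io(23) → 27
27 + al(74) → 101
de(96) + 101 → 197
be(131) + ep(133) → 264
th(162) + ze(181) → 343
197 + 264 → 461
343 + 461 → 804
The subtree containing io is merged 5 times, so code length = 5.

5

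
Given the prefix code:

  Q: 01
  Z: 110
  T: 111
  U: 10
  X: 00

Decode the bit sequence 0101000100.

QQXQX

Read left to right; each codeword is recognised as soon as it completes (prefix code):
  01→Q | 01→Q | 00→X | 01→Q | 00→X
Decoded message: QQXQX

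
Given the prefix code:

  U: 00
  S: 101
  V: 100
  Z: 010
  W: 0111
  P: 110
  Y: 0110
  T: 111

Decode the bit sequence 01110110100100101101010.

WYVVSSZ

Read left to right; each codeword is recognised as soon as it completes (prefix code):
  0111→W | 0110→Y | 100→V | 100→V | 101→S | 101→S | 010→Z
Decoded message: WYVVSSZ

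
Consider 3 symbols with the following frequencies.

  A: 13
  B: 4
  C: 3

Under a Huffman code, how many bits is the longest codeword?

2

Merge the two lowest-weight nodes at each step:
combine C(3), B(4) → 7
combine 7, A(13) → 20
The rarest symbols sit at the bottom; the longest codeword is 2 bits.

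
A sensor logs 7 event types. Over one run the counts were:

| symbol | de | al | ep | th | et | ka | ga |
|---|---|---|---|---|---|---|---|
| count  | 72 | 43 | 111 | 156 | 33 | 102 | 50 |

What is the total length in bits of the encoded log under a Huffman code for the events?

1510

Greedily combine the two least-frequent nodes:
merge et(33) and al(43): 76
merge ga(50) and de(72): 122
merge 76 and ka(102): 178
merge ep(111) and 122: 233
merge th(156) and 178: 334
merge 233 and 334: 567
Total encoded bits = sum of merged weights = 76 + 122 + 178 + 233 + 334 + 567 = 1510.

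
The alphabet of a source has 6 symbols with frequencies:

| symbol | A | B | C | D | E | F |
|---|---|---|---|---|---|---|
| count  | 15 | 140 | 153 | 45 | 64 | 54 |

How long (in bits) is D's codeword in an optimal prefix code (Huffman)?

Build the tree from the bottom:
combine A(15), D(45) → 60
combine F(54), 60 → 114
combine E(64), 114 → 178
combine B(140), C(153) → 293
combine 178, 293 → 471
The subtree containing D is merged 4 times, so code length = 4.

4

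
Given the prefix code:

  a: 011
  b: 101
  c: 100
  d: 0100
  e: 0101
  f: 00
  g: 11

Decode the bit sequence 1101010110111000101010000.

geaacedf

Read left to right; each codeword is recognised as soon as it completes (prefix code):
  11→g | 0101→e | 011→a | 011→a | 100→c | 0101→e | 0100→d | 00→f
Decoded message: geaacedf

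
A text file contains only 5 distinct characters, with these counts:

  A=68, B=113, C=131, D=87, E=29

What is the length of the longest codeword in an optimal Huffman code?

3

Merge the two lowest-weight nodes at each step:
E(29) + A(68) → 97
D(87) + 97 → 184
B(113) + C(131) → 244
184 + 244 → 428
The first pair merged (E, A) ends up deepest, at depth 3.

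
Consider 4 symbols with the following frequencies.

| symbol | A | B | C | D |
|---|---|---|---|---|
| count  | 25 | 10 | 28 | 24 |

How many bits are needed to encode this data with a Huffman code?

Build the Huffman tree bottom-up:
combine B(10), D(24) → 34
combine A(25), C(28) → 53
combine 34, 53 → 87
Each symbol's bit-cost is frequency × depth; summing gives 174 bits (equivalently 34 + 53 + 87).

174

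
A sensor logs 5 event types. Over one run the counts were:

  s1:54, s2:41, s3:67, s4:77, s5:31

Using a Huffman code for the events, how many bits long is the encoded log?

612

Greedily combine the two least-frequent nodes:
combine s5(31), s2(41) → 72
combine s1(54), s3(67) → 121
combine 72, s4(77) → 149
combine 121, 149 → 270
Each symbol's bit-cost is frequency × depth; summing gives 612 bits (equivalently 72 + 121 + 149 + 270).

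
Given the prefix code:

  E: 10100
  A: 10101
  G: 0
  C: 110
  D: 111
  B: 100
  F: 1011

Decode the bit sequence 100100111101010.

BBDAG

Read left to right; each codeword is recognised as soon as it completes (prefix code):
  100→B | 100→B | 111→D | 10101→A | 0→G
Decoded message: BBDAG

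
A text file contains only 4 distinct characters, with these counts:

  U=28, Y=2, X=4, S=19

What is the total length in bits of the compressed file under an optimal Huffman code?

Build the Huffman tree bottom-up:
combine Y(2), X(4) → 6
combine 6, S(19) → 25
combine 25, U(28) → 53
Each symbol's bit-cost is frequency × depth; summing gives 84 bits (equivalently 6 + 25 + 53).

84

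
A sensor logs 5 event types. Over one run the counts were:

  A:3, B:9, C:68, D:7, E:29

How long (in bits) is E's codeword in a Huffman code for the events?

Build the tree from the bottom:
combine A(3), D(7) → 10
combine B(9), 10 → 19
combine 19, E(29) → 48
combine 48, C(68) → 116
The subtree containing E is merged 2 times, so code length = 2.

2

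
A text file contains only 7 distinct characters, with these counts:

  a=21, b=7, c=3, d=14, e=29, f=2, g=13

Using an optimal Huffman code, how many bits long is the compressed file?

220

Merge the two smallest weights repeatedly:
f(2) + c(3) → 5
5 + b(7) → 12
12 + g(13) → 25
d(14) + a(21) → 35
25 + e(29) → 54
35 + 54 → 89
Each symbol's bit-cost is frequency × depth; summing gives 220 bits (equivalently 5 + 12 + 25 + 35 + 54 + 89).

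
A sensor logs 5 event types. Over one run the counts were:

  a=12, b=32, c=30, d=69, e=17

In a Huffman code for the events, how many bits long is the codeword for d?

Build the tree from the bottom:
a(12) + e(17) → 29
29 + c(30) → 59
b(32) + 59 → 91
d(69) + 91 → 160
d is a child of the root — depth 1, so its codeword is a single bit.

1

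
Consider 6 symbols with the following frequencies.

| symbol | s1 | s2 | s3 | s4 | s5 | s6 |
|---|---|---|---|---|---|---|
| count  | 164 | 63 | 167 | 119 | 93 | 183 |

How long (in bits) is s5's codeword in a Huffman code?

Huffman merges, smallest pair first:
combine s2(63), s5(93) → 156
combine s4(119), 156 → 275
combine s1(164), s3(167) → 331
combine s6(183), 275 → 458
combine 331, 458 → 789
s5 sits 4 levels below the root, so its codeword is 4 bits.

4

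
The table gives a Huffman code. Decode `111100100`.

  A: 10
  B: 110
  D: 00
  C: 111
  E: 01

Read left to right; each codeword is recognised as soon as it completes (prefix code):
  111→C | 10→A | 01→E | 00→D
Decoded message: CAED

CAED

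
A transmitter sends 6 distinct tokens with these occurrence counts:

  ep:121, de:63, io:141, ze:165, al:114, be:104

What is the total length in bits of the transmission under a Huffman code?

Greedily combine the two least-frequent nodes:
combine de(63), be(104) → 167
combine al(114), ep(121) → 235
combine io(141), ze(165) → 306
combine 167, 235 → 402
combine 306, 402 → 708
Total encoded bits = sum of merged weights = 167 + 235 + 306 + 402 + 708 = 1818.

1818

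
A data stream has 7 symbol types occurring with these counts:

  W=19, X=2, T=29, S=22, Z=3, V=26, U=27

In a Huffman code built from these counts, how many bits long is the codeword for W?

4

Huffman merges, smallest pair first:
combine X(2), Z(3) → 5
combine 5, W(19) → 24
combine S(22), 24 → 46
combine V(26), U(27) → 53
combine T(29), 46 → 75
combine 53, 75 → 128
W's leaf is at depth 4, giving a 4-bit codeword.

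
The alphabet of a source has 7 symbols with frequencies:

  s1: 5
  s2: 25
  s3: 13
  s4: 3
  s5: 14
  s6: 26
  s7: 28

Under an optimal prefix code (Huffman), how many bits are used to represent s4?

Repeatedly merge the two smallest:
combine s4(3), s1(5) → 8
combine 8, s3(13) → 21
combine s5(14), 21 → 35
combine s2(25), s6(26) → 51
combine s7(28), 35 → 63
combine 51, 63 → 114
s4's leaf is at depth 5, giving a 5-bit codeword.

5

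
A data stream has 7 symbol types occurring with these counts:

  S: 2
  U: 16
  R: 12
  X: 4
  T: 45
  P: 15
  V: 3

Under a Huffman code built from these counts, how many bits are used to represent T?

Build the tree from the bottom:
S(2) + V(3) → 5
X(4) + 5 → 9
9 + R(12) → 21
P(15) + U(16) → 31
21 + 31 → 52
T(45) + 52 → 97
T sits one level below the root: a 1-bit codeword.

1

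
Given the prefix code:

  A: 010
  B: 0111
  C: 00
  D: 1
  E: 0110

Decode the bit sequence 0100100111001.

Read left to right; each codeword is recognised as soon as it completes (prefix code):
  010→A | 010→A | 0111→B | 00→C | 1→D
Decoded message: AABCD

AABCD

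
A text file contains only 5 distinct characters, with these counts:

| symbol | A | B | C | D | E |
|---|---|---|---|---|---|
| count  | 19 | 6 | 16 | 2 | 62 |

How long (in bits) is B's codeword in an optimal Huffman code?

4

Build the tree from the bottom:
merge D(2) and B(6): 8
merge 8 and C(16): 24
merge A(19) and 24: 43
merge 43 and E(62): 105
The subtree containing B is merged 4 times, so code length = 4.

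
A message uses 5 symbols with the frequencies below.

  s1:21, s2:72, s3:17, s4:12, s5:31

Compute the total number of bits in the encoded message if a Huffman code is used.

313

Greedily combine the two least-frequent nodes:
s4(12) + s3(17) → 29
s1(21) + 29 → 50
s5(31) + 50 → 81
s2(72) + 81 → 153
Each symbol's bit-cost is frequency × depth; summing gives 313 bits (equivalently 29 + 50 + 81 + 153).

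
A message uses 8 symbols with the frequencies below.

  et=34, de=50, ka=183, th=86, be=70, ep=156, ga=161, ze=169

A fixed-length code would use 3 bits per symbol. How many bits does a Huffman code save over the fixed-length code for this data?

Fixed-length: 3 bits × 909 symbols = 2727 bits.
Huffman merges:
et(34) + de(50) → 84
be(70) + 84 → 154
th(86) + 154 → 240
ep(156) + ga(161) → 317
ze(169) + ka(183) → 352
240 + 317 → 557
352 + 557 → 909
Huffman total = 84 + 154 + 240 + 317 + 352 + 557 + 909 = 2613 bits.
Saving = 2727 − 2613 = 114 bits.

114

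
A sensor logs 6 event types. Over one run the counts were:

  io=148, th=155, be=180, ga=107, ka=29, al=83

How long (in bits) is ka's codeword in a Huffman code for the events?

4

Repeatedly merge the two smallest:
merge ka(29) and al(83): 112
merge ga(107) and 112: 219
merge io(148) and th(155): 303
merge be(180) and 219: 399
merge 303 and 399: 702
The subtree containing ka is merged 4 times, so code length = 4.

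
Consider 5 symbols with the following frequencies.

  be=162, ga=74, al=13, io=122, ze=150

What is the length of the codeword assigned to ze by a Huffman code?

Repeatedly merge the two smallest:
al(13) + ga(74) → 87
87 + io(122) → 209
ze(150) + be(162) → 312
209 + 312 → 521
The subtree containing ze is merged 2 times, so code length = 2.

2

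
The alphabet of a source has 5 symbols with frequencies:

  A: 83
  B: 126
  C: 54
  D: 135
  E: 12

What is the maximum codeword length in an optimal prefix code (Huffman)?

3

Merge the two lowest-weight nodes at each step:
merge E(12) and C(54): 66
merge 66 and A(83): 149
merge B(126) and D(135): 261
merge 149 and 261: 410
Maximum depth reached is 3.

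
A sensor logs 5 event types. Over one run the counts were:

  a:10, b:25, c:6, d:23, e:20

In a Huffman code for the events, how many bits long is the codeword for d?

2

Repeatedly merge the two smallest:
c(6) + a(10) → 16
16 + e(20) → 36
d(23) + b(25) → 48
36 + 48 → 84
d's leaf is at depth 2, giving a 2-bit codeword.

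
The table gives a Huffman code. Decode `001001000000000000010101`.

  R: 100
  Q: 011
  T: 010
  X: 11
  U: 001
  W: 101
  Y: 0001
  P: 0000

Read left to right; each codeword is recognised as soon as it completes (prefix code):
  001→U | 001→U | 0000→P | 0000→P | 0000→P | 010→T | 101→W
Decoded message: UUPPPTW

UUPPPTW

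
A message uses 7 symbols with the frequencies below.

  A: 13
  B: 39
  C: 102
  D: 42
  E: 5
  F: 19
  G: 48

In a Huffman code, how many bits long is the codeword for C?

1

Repeatedly merge the two smallest:
E(5) + A(13) → 18
18 + F(19) → 37
37 + B(39) → 76
D(42) + G(48) → 90
76 + 90 → 166
C(102) + 166 → 268
C sits one level below the root: a 1-bit codeword.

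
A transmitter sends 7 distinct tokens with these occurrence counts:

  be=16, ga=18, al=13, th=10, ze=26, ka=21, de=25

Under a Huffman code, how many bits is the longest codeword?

4

Merge the two lowest-weight nodes at each step:
combine th(10), al(13) → 23
combine be(16), ga(18) → 34
combine ka(21), 23 → 44
combine de(25), ze(26) → 51
combine 34, 44 → 78
combine 51, 78 → 129
The rarest symbols sit at the bottom; the longest codeword is 4 bits.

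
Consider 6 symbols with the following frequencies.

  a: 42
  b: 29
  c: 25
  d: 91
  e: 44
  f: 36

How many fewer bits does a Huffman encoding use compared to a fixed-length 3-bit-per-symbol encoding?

135

Fixed-length: 3 bits × 267 symbols = 801 bits.
Huffman merges:
combine c(25), b(29) → 54
combine f(36), a(42) → 78
combine e(44), 54 → 98
combine 78, d(91) → 169
combine 98, 169 → 267
Huffman total = 54 + 78 + 98 + 169 + 267 = 666 bits.
Saving = 801 − 666 = 135 bits.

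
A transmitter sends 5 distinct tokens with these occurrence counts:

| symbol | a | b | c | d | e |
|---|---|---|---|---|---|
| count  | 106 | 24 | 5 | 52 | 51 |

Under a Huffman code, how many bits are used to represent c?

4

Build the tree from the bottom:
merge c(5) and b(24): 29
merge 29 and e(51): 80
merge d(52) and 80: 132
merge a(106) and 132: 238
c sits 4 levels below the root, so its codeword is 4 bits.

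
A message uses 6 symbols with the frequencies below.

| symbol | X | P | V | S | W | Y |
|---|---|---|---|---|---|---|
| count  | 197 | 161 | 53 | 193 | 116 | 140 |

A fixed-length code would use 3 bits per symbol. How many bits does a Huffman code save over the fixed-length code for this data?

Fixed-length: 3 bits × 860 symbols = 2580 bits.
Huffman merges:
merge V(53) and W(116): 169
merge Y(140) and P(161): 301
merge 169 and S(193): 362
merge X(197) and 301: 498
merge 362 and 498: 860
Huffman total = 169 + 301 + 362 + 498 + 860 = 2190 bits.
Saving = 2580 − 2190 = 390 bits.

390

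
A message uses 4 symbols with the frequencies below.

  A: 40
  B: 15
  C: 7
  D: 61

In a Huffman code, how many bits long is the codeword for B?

3

Build the tree from the bottom:
C(7) + B(15) → 22
22 + A(40) → 62
D(61) + 62 → 123
The subtree containing B is merged 3 times, so code length = 3.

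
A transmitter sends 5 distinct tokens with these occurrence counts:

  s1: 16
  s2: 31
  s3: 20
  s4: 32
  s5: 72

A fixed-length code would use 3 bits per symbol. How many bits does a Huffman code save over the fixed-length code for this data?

144

Fixed-length: 3 bits × 171 symbols = 513 bits.
Huffman merges:
merge s1(16) and s3(20): 36
merge s2(31) and s4(32): 63
merge 36 and 63: 99
merge s5(72) and 99: 171
Huffman total = 36 + 63 + 99 + 171 = 369 bits.
Saving = 513 − 369 = 144 bits.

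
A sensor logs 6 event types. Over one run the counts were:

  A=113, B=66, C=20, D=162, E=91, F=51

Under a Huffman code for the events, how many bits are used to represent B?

3

Huffman merges, smallest pair first:
combine C(20), F(51) → 71
combine B(66), 71 → 137
combine E(91), A(113) → 204
combine 137, D(162) → 299
combine 204, 299 → 503
B's leaf is at depth 3, giving a 3-bit codeword.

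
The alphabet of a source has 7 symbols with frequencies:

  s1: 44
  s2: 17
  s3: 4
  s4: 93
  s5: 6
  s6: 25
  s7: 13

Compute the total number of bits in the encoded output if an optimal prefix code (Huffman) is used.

Merge the two smallest weights repeatedly:
combine s3(4), s5(6) → 10
combine 10, s7(13) → 23
combine s2(17), 23 → 40
combine s6(25), 40 → 65
combine s1(44), 65 → 109
combine s4(93), 109 → 202
The encoded length is the sum of every internal node's weight: 10 + 23 + 40 + 65 + 109 + 202 = 449 bits.

449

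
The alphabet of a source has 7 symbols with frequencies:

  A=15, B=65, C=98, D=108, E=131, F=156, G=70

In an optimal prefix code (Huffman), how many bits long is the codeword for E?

2

Repeatedly merge the two smallest:
merge A(15) and B(65): 80
merge G(70) and 80: 150
merge C(98) and D(108): 206
merge E(131) and 150: 281
merge F(156) and 206: 362
merge 281 and 362: 643
The subtree containing E is merged 2 times, so code length = 2.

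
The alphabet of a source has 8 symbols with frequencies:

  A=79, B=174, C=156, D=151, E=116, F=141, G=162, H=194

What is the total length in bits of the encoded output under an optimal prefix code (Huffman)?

Build the Huffman tree bottom-up:
merge A(79) and E(116): 195
merge F(141) and D(151): 292
merge C(156) and G(162): 318
merge B(174) and H(194): 368
merge 195 and 292: 487
merge 318 and 368: 686
merge 487 and 686: 1173
Total encoded bits = sum of merged weights = 195 + 292 + 318 + 368 + 487 + 686 + 1173 = 3519.

3519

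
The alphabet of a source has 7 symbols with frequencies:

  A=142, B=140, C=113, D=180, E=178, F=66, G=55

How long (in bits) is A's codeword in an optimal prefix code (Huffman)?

3

Repeatedly merge the two smallest:
G(55) + F(66) → 121
C(113) + 121 → 234
B(140) + A(142) → 282
E(178) + D(180) → 358
234 + 282 → 516
358 + 516 → 874
A's leaf is at depth 3, giving a 3-bit codeword.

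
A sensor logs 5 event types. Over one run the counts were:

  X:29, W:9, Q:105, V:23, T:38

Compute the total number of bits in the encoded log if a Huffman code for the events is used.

Greedily combine the two least-frequent nodes:
merge W(9) and V(23): 32
merge X(29) and 32: 61
merge T(38) and 61: 99
merge 99 and Q(105): 204
Each symbol's bit-cost is frequency × depth; summing gives 396 bits (equivalently 32 + 61 + 99 + 204).

396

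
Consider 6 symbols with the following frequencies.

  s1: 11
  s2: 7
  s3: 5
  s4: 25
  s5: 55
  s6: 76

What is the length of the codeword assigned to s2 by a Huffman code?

Build the tree from the bottom:
s3(5) + s2(7) → 12
s1(11) + 12 → 23
23 + s4(25) → 48
48 + s5(55) → 103
s6(76) + 103 → 179
s2's leaf is at depth 5, giving a 5-bit codeword.

5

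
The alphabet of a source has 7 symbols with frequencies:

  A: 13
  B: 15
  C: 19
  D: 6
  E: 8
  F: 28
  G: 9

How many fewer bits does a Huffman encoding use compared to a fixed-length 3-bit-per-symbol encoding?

33

Fixed-length: 3 bits × 98 symbols = 294 bits.
Huffman merges:
D(6) + E(8) → 14
G(9) + A(13) → 22
14 + B(15) → 29
C(19) + 22 → 41
F(28) + 29 → 57
41 + 57 → 98
Huffman total = 14 + 22 + 29 + 41 + 57 + 98 = 261 bits.
Saving = 294 − 261 = 33 bits.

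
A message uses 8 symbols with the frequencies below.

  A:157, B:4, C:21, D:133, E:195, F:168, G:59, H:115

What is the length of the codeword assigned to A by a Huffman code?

Repeatedly merge the two smallest:
B(4) + C(21) → 25
25 + G(59) → 84
84 + H(115) → 199
D(133) + A(157) → 290
F(168) + E(195) → 363
199 + 290 → 489
363 + 489 → 852
A sits 3 levels below the root, so its codeword is 3 bits.

3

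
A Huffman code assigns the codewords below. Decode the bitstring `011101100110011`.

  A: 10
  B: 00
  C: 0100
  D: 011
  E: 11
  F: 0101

DAEBEBE

Read left to right; each codeword is recognised as soon as it completes (prefix code):
  011→D | 10→A | 11→E | 00→B | 11→E | 00→B | 11→E
Decoded message: DAEBEBE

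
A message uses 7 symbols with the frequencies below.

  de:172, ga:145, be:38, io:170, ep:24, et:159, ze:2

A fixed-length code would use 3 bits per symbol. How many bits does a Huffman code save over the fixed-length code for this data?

Fixed-length: 3 bits × 710 symbols = 2130 bits.
Huffman merges:
ze(2) + ep(24) → 26
26 + be(38) → 64
64 + ga(145) → 209
et(159) + io(170) → 329
de(172) + 209 → 381
329 + 381 → 710
Huffman total = 26 + 64 + 209 + 329 + 381 + 710 = 1719 bits.
Saving = 2130 − 1719 = 411 bits.

411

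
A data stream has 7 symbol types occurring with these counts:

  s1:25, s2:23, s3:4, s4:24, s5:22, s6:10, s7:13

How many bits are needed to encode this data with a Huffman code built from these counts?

Merge the two smallest weights repeatedly:
s3(4) + s6(10) → 14
s7(13) + 14 → 27
s5(22) + s2(23) → 45
s4(24) + s1(25) → 49
27 + 45 → 72
49 + 72 → 121
Each symbol's bit-cost is frequency × depth; summing gives 328 bits (equivalently 14 + 27 + 45 + 49 + 72 + 121).

328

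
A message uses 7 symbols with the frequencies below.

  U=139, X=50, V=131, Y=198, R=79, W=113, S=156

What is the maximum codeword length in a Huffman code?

4

Merge the two lowest-weight nodes at each step:
combine X(50), R(79) → 129
combine W(113), 129 → 242
combine V(131), U(139) → 270
combine S(156), Y(198) → 354
combine 242, 270 → 512
combine 354, 512 → 866
The first pair merged (X, R) ends up deepest, at depth 4.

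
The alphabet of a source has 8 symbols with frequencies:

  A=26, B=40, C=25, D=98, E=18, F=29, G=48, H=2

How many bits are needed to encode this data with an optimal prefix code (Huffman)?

Greedily combine the two least-frequent nodes:
combine H(2), E(18) → 20
combine 20, C(25) → 45
combine A(26), F(29) → 55
combine B(40), 45 → 85
combine G(48), 55 → 103
combine 85, D(98) → 183
combine 103, 183 → 286
Each symbol's bit-cost is frequency × depth; summing gives 777 bits (equivalently 20 + 45 + 55 + 85 + 103 + 183 + 286).

777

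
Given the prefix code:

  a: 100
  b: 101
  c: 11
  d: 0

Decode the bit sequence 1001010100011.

Read left to right; each codeword is recognised as soon as it completes (prefix code):
  100→a | 101→b | 0→d | 100→a | 0→d | 11→c
Decoded message: abdadc

abdadc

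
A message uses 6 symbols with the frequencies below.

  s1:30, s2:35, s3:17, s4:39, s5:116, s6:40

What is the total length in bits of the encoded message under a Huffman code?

Greedily combine the two least-frequent nodes:
merge s3(17) and s1(30): 47
merge s2(35) and s4(39): 74
merge s6(40) and 47: 87
merge 74 and 87: 161
merge s5(116) and 161: 277
Total encoded bits = sum of merged weights = 47 + 74 + 87 + 161 + 277 = 646.

646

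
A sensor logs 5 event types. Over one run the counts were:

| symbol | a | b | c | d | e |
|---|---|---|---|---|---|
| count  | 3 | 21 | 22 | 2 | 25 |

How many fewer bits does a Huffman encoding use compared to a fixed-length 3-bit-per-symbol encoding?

68

Fixed-length: 3 bits × 73 symbols = 219 bits.
Huffman merges:
merge d(2) and a(3): 5
merge 5 and b(21): 26
merge c(22) and e(25): 47
merge 26 and 47: 73
Huffman total = 5 + 26 + 47 + 73 = 151 bits.
Saving = 219 − 151 = 68 bits.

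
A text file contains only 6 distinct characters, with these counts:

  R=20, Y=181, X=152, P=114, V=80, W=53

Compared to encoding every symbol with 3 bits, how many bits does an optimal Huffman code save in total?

374

Fixed-length: 3 bits × 600 symbols = 1800 bits.
Huffman merges:
R(20) + W(53) → 73
73 + V(80) → 153
P(114) + X(152) → 266
153 + Y(181) → 334
266 + 334 → 600
Huffman total = 73 + 153 + 266 + 334 + 600 = 1426 bits.
Saving = 1800 − 1426 = 374 bits.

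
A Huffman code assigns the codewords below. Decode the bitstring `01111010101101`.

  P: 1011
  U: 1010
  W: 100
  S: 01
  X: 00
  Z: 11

SZUPS

Read left to right; each codeword is recognised as soon as it completes (prefix code):
  01→S | 11→Z | 1010→U | 1011→P | 01→S
Decoded message: SZUPS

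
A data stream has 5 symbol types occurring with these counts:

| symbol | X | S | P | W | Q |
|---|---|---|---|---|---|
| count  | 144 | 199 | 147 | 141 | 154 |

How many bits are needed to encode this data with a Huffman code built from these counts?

Merge the two smallest weights repeatedly:
merge W(141) and X(144): 285
merge P(147) and Q(154): 301
merge S(199) and 285: 484
merge 301 and 484: 785
The encoded length is the sum of every internal node's weight: 285 + 301 + 484 + 785 = 1855 bits.

1855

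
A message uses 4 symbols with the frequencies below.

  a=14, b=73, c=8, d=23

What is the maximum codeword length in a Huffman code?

3

Merge the two lowest-weight nodes at each step:
c(8) + a(14) → 22
22 + d(23) → 45
45 + b(73) → 118
Maximum depth reached is 3.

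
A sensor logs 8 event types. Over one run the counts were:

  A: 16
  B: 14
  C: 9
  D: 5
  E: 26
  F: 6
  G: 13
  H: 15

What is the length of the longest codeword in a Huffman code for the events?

4

Merge the two lowest-weight nodes at each step:
combine D(5), F(6) → 11
combine C(9), 11 → 20
combine G(13), B(14) → 27
combine H(15), A(16) → 31
combine 20, E(26) → 46
combine 27, 31 → 58
combine 46, 58 → 104
Maximum depth reached is 4.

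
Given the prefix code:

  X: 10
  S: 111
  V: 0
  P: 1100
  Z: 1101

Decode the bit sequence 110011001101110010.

Read left to right; each codeword is recognised as soon as it completes (prefix code):
  1100→P | 1100→P | 1101→Z | 1100→P | 10→X
Decoded message: PPZPX

PPZPX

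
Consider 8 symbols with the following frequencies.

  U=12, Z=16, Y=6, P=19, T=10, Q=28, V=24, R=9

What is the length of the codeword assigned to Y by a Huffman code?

Repeatedly merge the two smallest:
combine Y(6), R(9) → 15
combine T(10), U(12) → 22
combine 15, Z(16) → 31
combine P(19), 22 → 41
combine V(24), Q(28) → 52
combine 31, 41 → 72
combine 52, 72 → 124
Y's leaf is at depth 4, giving a 4-bit codeword.

4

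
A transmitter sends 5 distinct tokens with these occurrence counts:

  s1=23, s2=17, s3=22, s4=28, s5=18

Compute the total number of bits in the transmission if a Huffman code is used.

Build the Huffman tree bottom-up:
combine s2(17), s5(18) → 35
combine s3(22), s1(23) → 45
combine s4(28), 35 → 63
combine 45, 63 → 108
The encoded length is the sum of every internal node's weight: 35 + 45 + 63 + 108 = 251 bits.

251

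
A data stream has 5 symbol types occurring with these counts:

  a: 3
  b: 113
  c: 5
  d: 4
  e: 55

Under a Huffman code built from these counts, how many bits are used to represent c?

3

Repeatedly merge the two smallest:
combine a(3), d(4) → 7
combine c(5), 7 → 12
combine 12, e(55) → 67
combine 67, b(113) → 180
The subtree containing c is merged 3 times, so code length = 3.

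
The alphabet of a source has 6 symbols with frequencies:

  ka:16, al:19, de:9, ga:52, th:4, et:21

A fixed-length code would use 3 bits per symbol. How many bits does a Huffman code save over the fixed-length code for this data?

Fixed-length: 3 bits × 121 symbols = 363 bits.
Huffman merges:
th(4) + de(9) → 13
13 + ka(16) → 29
al(19) + et(21) → 40
29 + 40 → 69
ga(52) + 69 → 121
Huffman total = 13 + 29 + 40 + 69 + 121 = 272 bits.
Saving = 363 − 272 = 91 bits.

91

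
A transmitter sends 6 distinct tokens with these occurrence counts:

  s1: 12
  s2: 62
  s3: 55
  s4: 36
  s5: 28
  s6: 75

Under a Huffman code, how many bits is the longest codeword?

4

Merge the two lowest-weight nodes at each step:
merge s1(12) and s5(28): 40
merge s4(36) and 40: 76
merge s3(55) and s2(62): 117
merge s6(75) and 76: 151
merge 117 and 151: 268
Maximum depth reached is 4.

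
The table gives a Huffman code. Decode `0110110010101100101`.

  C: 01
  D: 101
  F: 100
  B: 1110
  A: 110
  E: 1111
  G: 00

Read left to right; each codeword is recognised as soon as it completes (prefix code):
  01→C | 101→D | 100→F | 101→D | 01→C | 100→F | 101→D
Decoded message: CDFDCFD

CDFDCFD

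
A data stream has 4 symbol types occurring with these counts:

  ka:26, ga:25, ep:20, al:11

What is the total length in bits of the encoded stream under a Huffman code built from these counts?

164

Merge the two smallest weights repeatedly:
merge al(11) and ep(20): 31
merge ga(25) and ka(26): 51
merge 31 and 51: 82
Each symbol's bit-cost is frequency × depth; summing gives 164 bits (equivalently 31 + 51 + 82).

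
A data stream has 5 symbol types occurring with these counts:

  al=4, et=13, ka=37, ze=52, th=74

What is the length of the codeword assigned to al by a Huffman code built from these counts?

Build the tree from the bottom:
al(4) + et(13) → 17
17 + ka(37) → 54
ze(52) + 54 → 106
th(74) + 106 → 180
al sits 4 levels below the root, so its codeword is 4 bits.

4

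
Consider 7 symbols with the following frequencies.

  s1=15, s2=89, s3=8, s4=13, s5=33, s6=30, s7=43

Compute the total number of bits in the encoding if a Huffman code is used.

Merge the two smallest weights repeatedly:
merge s3(8) and s4(13): 21
merge s1(15) and 21: 36
merge s6(30) and s5(33): 63
merge 36 and s7(43): 79
merge 63 and 79: 142
merge s2(89) and 142: 231
Total encoded bits = sum of merged weights = 21 + 36 + 63 + 79 + 142 + 231 = 572.

572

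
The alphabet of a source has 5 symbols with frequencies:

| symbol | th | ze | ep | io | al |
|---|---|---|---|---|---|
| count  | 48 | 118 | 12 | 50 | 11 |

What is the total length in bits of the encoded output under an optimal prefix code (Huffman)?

454

Greedily combine the two least-frequent nodes:
combine al(11), ep(12) → 23
combine 23, th(48) → 71
combine io(50), 71 → 121
combine ze(118), 121 → 239
The encoded length is the sum of every internal node's weight: 23 + 71 + 121 + 239 = 454 bits.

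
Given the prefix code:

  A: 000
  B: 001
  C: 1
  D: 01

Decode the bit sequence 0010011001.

BBCB

Read left to right; each codeword is recognised as soon as it completes (prefix code):
  001→B | 001→B | 1→C | 001→B
Decoded message: BBCB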